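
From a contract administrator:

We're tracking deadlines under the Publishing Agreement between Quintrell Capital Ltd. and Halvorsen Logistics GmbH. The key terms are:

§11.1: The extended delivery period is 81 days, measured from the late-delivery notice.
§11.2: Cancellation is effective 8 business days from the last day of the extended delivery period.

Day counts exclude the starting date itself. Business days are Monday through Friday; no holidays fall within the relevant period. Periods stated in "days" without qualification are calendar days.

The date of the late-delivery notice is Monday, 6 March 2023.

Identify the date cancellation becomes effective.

Adding 81 calendar days to 6 March 2023 gives 26 May 2023, which is the last day of the extended delivery period.
From Friday, 26 May 2023, 8 business days (May 29, May 30, May 31, Jun 1, Jun 2, Jun 5, Jun 6, Jun 7, skipping weekends) brings us to Wednesday, 7 June 2023, which is the date cancellation becomes effective.

7 June 2023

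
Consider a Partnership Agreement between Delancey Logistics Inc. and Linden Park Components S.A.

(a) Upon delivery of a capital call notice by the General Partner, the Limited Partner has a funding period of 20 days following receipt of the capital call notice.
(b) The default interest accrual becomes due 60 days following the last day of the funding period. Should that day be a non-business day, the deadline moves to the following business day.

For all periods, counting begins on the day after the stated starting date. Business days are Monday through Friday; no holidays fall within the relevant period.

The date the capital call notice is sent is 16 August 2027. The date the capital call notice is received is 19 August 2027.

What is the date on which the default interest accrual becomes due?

8 November 2027

The last day of the funding period: 19 August 2027 + 20 days = 8 September 2027.
The date on which the default interest accrual becomes due: 8 September 2027 + 60 days = 7 November 2027. That falls on a Sunday, so it rolls to the next business day, Monday, 8 November 2027.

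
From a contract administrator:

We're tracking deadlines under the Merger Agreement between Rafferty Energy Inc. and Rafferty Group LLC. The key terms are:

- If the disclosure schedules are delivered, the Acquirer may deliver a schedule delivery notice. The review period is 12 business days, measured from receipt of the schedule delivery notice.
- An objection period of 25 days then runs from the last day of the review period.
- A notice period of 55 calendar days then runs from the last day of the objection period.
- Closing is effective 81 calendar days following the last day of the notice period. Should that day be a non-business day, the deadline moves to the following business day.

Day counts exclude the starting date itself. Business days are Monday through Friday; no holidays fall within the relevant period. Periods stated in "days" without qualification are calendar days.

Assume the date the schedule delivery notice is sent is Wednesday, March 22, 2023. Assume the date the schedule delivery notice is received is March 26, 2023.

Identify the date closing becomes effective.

September 19, 2023

The last day of the review period: counting 12 business days from Sunday, March 26, 2023 (Mar 27, Mar 28, Mar 29, Mar 30, …, Apr 7, Apr 10, Apr 11, skipping weekends) reaches Tuesday, April 11, 2023.
The last day of the objection period: April 11, 2023 + 25 days = May 6, 2023.
The last day of the notice period: 55 calendar days after May 6, 2023 is June 30, 2023.
The date closing becomes effective: 81 calendar days after June 30, 2023 is September 19, 2023. September 19, 2023 is a Tuesday, so no roll-forward applies.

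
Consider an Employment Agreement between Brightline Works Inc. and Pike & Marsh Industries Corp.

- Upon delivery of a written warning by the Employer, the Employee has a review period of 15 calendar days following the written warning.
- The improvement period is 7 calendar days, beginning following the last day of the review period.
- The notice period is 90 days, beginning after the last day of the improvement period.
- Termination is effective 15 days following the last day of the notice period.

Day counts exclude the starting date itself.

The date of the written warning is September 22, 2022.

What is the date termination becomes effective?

January 27, 2023

Adding 15 calendar days to September 22, 2022 gives October 7, 2022, which is the last day of the review period.
Adding 7 calendar days to October 7, 2022 gives October 14, 2022, which is the last day of the improvement period.
The last day of the notice period: October 14, 2022 + 90 days = January 12, 2023.
The date termination becomes effective: 15 calendar days after January 12, 2023 is January 27, 2023.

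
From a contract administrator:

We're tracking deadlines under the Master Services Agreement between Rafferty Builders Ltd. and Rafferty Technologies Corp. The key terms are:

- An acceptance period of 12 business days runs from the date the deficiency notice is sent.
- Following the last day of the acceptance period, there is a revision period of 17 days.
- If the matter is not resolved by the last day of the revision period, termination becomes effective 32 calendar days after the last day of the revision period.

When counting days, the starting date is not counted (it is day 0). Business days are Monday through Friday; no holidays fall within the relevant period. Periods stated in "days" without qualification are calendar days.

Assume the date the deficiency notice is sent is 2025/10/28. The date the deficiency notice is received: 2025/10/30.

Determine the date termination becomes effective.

The last day of the acceptance period: 12 business days after Tuesday, 2025/10/28, skipping weekends — Oct 29, Oct 30, Oct 31, Nov 3, …, Nov 11, Nov 12, Nov 13 — lands on Thursday, 2025/11/13.
The last day of the revision period: 17 calendar days after 2025/11/13 is 2025/11/30.
Adding 32 calendar days to 2025/11/30 gives 2026/01/01, which is the date termination becomes effective.

2026/01/01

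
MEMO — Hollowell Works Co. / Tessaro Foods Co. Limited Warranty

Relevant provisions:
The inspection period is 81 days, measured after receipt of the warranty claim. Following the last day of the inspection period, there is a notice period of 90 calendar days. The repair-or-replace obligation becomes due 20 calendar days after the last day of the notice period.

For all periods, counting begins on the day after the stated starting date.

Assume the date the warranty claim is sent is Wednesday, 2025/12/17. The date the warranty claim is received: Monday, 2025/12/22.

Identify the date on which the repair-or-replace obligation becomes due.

2026/07/01

The last day of the inspection period: 2025/12/22 + 81 days = 2026/03/13.
Adding 90 calendar days to 2026/03/13 gives 2026/06/11, which is the last day of the notice period.
The date on which the repair-or-replace obligation becomes due: 2026/06/11 + 20 days = 2026/07/01.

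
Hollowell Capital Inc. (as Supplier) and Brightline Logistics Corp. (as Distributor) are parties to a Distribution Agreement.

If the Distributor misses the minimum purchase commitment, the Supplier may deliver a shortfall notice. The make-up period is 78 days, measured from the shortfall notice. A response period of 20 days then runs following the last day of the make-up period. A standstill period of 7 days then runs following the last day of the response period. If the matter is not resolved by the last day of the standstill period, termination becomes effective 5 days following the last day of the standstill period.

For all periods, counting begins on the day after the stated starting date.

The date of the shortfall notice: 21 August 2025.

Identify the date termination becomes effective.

9 December 2025

The last day of the make-up period: 21 August 2025 + 78 days = 7 November 2025.
The last day of the response period: 20 calendar days after 7 November 2025 is 27 November 2025.
The last day of the standstill period: 27 November 2025 + 7 days = 4 December 2025.
The date termination becomes effective: 4 December 2025 + 5 days = 9 December 2025.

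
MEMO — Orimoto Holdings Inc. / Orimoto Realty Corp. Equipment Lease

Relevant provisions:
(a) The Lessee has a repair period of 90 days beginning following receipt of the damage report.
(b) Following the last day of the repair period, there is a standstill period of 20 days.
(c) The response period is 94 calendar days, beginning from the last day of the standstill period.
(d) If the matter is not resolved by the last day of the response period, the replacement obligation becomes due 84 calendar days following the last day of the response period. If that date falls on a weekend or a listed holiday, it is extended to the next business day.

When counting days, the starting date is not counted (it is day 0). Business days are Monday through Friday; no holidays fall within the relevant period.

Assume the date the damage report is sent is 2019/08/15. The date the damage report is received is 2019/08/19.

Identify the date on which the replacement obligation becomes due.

Adding 90 calendar days to 2019/08/19 gives 2019/11/17, which is the last day of the repair period.
The last day of the standstill period: 2019/11/17 + 20 days = 2019/12/07.
Adding 94 calendar days to 2019/12/07 gives 2020/03/10, which is the last day of the response period.
The date on which the replacement obligation becomes due: 84 calendar days after 2020/03/10 is 2020/06/02. 2020/06/02 is a Tuesday, so no roll-forward applies.

2020/06/02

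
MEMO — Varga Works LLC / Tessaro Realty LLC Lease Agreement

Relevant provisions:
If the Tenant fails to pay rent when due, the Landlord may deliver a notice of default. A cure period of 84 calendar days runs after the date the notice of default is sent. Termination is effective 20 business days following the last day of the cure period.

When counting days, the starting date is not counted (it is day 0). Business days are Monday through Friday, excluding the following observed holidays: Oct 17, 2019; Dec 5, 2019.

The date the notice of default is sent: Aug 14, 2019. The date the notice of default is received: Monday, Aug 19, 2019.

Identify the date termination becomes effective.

Dec 4, 2019

The last day of the cure period: 84 calendar days after Aug 14, 2019 is Nov 6, 2019.
The date termination becomes effective: 20 business days after Wednesday, Nov 6, 2019, skipping weekends — Nov 7, Nov 8, Nov 11, Nov 12, …, Dec 2, Dec 3, Dec 4 — lands on Wednesday, Dec 4, 2019.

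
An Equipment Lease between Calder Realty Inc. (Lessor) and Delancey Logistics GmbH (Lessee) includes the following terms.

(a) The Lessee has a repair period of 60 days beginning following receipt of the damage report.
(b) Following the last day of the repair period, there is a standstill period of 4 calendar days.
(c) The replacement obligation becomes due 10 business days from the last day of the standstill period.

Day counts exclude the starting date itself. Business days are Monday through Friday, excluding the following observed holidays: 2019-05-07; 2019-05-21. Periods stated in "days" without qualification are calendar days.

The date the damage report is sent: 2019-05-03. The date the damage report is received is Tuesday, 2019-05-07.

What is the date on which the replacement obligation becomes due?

2019-07-24

The last day of the repair period: 60 calendar days after 2019-05-07 is 2019-07-06.
The last day of the standstill period: 4 calendar days after 2019-07-06 is 2019-07-10.
The date on which the replacement obligation becomes due: counting 10 business days from Wednesday, 2019-07-10 (Jul 11, Jul 12, Jul 15, Jul 16, Jul 17, Jul 18, Jul 19, Jul 22, Jul 23, Jul 24, skipping weekends) reaches Wednesday, 2019-07-24.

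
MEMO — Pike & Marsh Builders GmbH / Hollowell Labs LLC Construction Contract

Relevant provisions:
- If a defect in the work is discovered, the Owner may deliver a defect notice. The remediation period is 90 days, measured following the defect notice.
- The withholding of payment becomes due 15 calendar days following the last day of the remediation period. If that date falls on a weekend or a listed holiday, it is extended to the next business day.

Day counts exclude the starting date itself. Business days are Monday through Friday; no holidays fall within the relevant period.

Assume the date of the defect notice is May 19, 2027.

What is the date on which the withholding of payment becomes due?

Adding 90 calendar days to May 19, 2027 gives August 17, 2027, which is the last day of the remediation period.
The date on which the withholding of payment becomes due: August 17, 2027 + 15 days = September 1, 2027. September 1, 2027 is a Wednesday, so no roll-forward applies.

September 1, 2027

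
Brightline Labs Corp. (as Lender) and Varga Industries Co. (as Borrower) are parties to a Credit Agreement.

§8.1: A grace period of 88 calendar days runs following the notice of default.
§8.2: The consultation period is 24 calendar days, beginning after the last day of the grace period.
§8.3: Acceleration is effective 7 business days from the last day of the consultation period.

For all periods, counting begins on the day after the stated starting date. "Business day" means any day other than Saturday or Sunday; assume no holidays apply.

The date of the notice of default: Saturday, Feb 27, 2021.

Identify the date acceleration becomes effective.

Jun 29, 2021

The last day of the grace period: Feb 27, 2021 + 88 days = May 26, 2021.
The last day of the consultation period: May 26, 2021 + 24 days = Jun 19, 2021.
From Saturday, Jun 19, 2021, 7 business days (Jun 21, Jun 22, Jun 23, Jun 24, Jun 25, Jun 28, Jun 29, skipping weekends) brings us to Tuesday, Jun 29, 2021, which is the date acceleration becomes effective.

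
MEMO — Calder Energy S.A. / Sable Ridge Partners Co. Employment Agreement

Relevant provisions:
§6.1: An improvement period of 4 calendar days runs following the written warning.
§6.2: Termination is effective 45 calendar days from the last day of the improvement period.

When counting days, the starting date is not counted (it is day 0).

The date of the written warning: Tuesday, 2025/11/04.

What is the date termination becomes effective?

2025/12/23

The last day of the improvement period: 4 calendar days after 2025/11/04 is 2025/11/08.
The date termination becomes effective: 45 calendar days after 2025/11/08 is 2025/12/23.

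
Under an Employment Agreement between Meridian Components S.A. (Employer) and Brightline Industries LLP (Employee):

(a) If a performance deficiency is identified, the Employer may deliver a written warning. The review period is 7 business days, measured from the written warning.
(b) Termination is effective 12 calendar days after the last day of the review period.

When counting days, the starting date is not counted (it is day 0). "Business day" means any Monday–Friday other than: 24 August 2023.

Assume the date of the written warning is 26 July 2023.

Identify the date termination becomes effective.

The last day of the review period: counting 7 business days from Wednesday, 26 July 2023 (Jul 27, Jul 28, Jul 31, Aug 1, Aug 2, Aug 3, Aug 4, skipping weekends) reaches Friday, 4 August 2023.
The date termination becomes effective: 12 calendar days after 4 August 2023 is 16 August 2023.

16 August 2023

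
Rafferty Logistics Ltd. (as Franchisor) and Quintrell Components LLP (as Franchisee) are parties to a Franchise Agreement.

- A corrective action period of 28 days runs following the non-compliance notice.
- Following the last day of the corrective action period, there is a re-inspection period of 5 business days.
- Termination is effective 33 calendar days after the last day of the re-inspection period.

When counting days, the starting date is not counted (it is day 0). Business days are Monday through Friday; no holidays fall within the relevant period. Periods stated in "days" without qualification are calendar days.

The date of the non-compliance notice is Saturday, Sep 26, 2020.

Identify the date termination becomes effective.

Adding 28 calendar days to Sep 26, 2020 gives Oct 24, 2020, which is the last day of the corrective action period.
The last day of the re-inspection period: counting 5 business days from Saturday, Oct 24, 2020 (Oct 26, Oct 27, Oct 28, Oct 29, Oct 30, skipping weekends) reaches Friday, Oct 30, 2020.
The date termination becomes effective: Oct 30, 2020 + 33 days = Dec 2, 2020.

Dec 2, 2020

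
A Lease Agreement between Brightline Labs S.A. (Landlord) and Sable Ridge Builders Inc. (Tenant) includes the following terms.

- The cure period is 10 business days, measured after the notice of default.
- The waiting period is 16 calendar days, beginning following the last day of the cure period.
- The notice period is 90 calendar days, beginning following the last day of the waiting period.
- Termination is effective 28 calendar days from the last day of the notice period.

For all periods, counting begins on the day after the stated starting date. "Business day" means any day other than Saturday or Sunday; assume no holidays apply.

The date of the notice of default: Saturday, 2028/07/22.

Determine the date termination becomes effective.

The last day of the cure period: 10 business days after Saturday, 2028/07/22, skipping weekends — Jul 24, Jul 25, Jul 26, Jul 27, Jul 28, Jul 31, Aug 1, Aug 2, Aug 3, Aug 4 — lands on Friday, 2028/08/04.
Adding 16 calendar days to 2028/08/04 gives 2028/08/20, which is the last day of the waiting period.
The last day of the notice period: 90 calendar days after 2028/08/20 is 2028/11/18.
Adding 28 calendar days to 2028/11/18 gives 2028/12/16, which is the date termination becomes effective.

2028/12/16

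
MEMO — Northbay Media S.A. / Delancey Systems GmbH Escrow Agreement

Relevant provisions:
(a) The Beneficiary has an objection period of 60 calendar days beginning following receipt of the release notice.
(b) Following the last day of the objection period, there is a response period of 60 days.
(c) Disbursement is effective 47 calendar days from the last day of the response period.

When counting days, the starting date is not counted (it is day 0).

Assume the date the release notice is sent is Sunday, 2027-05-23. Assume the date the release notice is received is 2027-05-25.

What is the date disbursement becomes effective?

2027-11-08

Adding 60 calendar days to 2027-05-25 gives 2027-07-24, which is the last day of the objection period.
The last day of the response period: 2027-07-24 + 60 days = 2027-09-22.
Adding 47 calendar days to 2027-09-22 gives 2027-11-08, which is the date disbursement becomes effective.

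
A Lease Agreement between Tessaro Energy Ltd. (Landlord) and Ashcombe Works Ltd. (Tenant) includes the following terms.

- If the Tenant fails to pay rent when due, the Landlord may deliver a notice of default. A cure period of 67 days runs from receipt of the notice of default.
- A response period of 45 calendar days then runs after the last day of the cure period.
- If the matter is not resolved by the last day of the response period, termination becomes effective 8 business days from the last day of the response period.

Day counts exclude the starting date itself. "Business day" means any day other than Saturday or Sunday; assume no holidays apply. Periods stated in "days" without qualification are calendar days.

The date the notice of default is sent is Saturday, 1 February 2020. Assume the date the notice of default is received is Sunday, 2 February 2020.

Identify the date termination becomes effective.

3 June 2020

Adding 67 calendar days to 2 February 2020 gives 9 April 2020, which is the last day of the cure period.
The last day of the response period: 9 April 2020 + 45 days = 24 May 2020.
From Sunday, 24 May 2020, 8 business days (May 25, May 26, May 27, May 28, May 29, Jun 1, Jun 2, Jun 3, skipping weekends) brings us to Wednesday, 3 June 2020, which is the date termination becomes effective.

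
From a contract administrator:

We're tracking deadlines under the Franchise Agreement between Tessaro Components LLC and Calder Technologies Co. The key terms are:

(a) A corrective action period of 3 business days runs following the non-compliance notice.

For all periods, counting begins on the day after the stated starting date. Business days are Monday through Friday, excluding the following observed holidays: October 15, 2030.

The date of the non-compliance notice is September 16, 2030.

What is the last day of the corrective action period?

The last day of the corrective action period: 3 business days after Monday, September 16, 2030, skipping weekends — Sep 17, Sep 18, Sep 19 — lands on Thursday, September 19, 2030.

September 19, 2030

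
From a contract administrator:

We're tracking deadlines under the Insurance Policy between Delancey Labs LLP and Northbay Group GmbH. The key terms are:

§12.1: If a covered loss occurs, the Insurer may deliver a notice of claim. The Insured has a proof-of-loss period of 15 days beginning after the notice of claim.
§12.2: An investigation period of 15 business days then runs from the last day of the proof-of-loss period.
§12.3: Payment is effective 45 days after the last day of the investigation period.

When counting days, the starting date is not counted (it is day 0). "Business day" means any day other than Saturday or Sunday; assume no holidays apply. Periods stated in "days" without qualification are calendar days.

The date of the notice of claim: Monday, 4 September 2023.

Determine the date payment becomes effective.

The last day of the proof-of-loss period: 4 September 2023 + 15 days = 19 September 2023.
The last day of the investigation period: counting 15 business days from Tuesday, 19 September 2023 (Sep 20, Sep 21, Sep 22, Sep 25, …, Oct 6, Oct 9, Oct 10, skipping weekends) reaches Tuesday, 10 October 2023.
The date payment becomes effective: 45 calendar days after 10 October 2023 is 24 November 2023.

24 November 2023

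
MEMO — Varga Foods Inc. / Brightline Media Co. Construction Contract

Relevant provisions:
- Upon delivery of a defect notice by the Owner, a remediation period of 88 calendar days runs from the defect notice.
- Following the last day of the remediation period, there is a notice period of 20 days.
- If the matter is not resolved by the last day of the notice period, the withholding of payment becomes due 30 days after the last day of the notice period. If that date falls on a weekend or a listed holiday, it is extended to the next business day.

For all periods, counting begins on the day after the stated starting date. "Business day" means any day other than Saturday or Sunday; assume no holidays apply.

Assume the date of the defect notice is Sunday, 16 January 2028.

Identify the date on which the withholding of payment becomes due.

2 June 2028

The last day of the remediation period: 88 calendar days after 16 January 2028 is 13 April 2028.
The last day of the notice period: 20 calendar days after 13 April 2028 is 3 May 2028.
The date on which the withholding of payment becomes due: 3 May 2028 + 30 days = 2 June 2028. 2 June 2028 is a Friday, so no roll-forward applies.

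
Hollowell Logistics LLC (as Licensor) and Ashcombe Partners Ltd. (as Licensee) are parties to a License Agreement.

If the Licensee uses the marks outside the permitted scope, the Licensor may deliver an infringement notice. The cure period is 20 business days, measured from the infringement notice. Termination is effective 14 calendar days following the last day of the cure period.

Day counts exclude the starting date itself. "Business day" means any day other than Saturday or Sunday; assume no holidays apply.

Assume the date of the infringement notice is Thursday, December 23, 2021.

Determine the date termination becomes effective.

February 3, 2022

From Thursday, December 23, 2021, 20 business days (Dec 24, Dec 27, Dec 28, Dec 29, …, Jan 18, Jan 19, Jan 20, skipping weekends) brings us to Thursday, January 20, 2022, which is the last day of the cure period.
Adding 14 calendar days to January 20, 2022 gives February 3, 2022, which is the date termination becomes effective.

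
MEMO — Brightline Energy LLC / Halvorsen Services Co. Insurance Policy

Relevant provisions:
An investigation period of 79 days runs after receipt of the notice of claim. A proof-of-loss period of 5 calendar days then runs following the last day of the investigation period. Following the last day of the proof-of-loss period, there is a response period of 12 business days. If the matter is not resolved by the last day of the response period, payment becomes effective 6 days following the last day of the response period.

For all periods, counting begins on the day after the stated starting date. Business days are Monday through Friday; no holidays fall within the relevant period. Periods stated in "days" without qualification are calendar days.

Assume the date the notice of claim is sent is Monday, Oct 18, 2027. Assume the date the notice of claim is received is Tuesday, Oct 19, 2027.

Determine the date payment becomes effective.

Feb 2, 2028

Adding 79 calendar days to Oct 19, 2027 gives Jan 6, 2028, which is the last day of the investigation period.
The last day of the proof-of-loss period: 5 calendar days after Jan 6, 2028 is Jan 11, 2028.
The last day of the response period: 12 business days after Tuesday, Jan 11, 2028, skipping weekends — Jan 12, Jan 13, Jan 14, Jan 17, …, Jan 25, Jan 26, Jan 27 — lands on Thursday, Jan 27, 2028.
The date payment becomes effective: 6 calendar days after Jan 27, 2028 is Feb 2, 2028.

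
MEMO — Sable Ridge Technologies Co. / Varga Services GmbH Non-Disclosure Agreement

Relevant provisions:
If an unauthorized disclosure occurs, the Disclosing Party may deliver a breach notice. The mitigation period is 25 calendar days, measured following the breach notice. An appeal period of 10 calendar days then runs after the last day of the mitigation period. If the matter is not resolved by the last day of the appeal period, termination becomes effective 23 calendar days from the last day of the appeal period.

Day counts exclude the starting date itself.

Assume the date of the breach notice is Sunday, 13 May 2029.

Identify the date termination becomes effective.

10 July 2029

The last day of the mitigation period: 13 May 2029 + 25 days = 7 June 2029.
The last day of the appeal period: 10 calendar days after 7 June 2029 is 17 June 2029.
The date termination becomes effective: 17 June 2029 + 23 days = 10 July 2029.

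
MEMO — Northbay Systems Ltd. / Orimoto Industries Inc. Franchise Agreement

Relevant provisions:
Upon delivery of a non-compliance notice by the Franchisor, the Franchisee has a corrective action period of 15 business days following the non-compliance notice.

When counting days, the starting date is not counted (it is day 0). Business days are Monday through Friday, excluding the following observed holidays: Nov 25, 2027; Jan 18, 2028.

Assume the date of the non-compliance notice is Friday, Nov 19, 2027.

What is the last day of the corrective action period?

From Friday, Nov 19, 2027, 15 business days (Nov 22, Nov 23, Nov 24, Nov 26, …, Dec 9, Dec 10, Dec 13, skipping weekends and the listed holiday on Nov 25) brings us to Monday, Dec 13, 2027, which is the last day of the corrective action period.

Dec 13, 2027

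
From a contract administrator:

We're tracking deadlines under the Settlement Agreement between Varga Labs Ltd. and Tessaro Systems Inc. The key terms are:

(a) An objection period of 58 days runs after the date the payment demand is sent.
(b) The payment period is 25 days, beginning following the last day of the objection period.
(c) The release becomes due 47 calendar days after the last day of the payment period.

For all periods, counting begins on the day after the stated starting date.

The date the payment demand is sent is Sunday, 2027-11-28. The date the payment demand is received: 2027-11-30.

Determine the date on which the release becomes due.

2028-04-06

The last day of the objection period: 2027-11-28 + 58 days = 2028-01-25.
The last day of the payment period: 2028-01-25 + 25 days = 2028-02-19.
The date on which the release becomes due: 47 calendar days after 2028-02-19 is 2028-04-06.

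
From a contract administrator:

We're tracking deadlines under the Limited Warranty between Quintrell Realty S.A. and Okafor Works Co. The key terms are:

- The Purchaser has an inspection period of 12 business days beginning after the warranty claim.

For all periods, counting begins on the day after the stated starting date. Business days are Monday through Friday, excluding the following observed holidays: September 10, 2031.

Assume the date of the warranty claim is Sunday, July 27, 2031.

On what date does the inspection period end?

The last day of the inspection period: 12 business days after Sunday, July 27, 2031, skipping weekends — Jul 28, Jul 29, Jul 30, Jul 31, …, Aug 8, Aug 11, Aug 12 — lands on Tuesday, August 12, 2031.

August 12, 2031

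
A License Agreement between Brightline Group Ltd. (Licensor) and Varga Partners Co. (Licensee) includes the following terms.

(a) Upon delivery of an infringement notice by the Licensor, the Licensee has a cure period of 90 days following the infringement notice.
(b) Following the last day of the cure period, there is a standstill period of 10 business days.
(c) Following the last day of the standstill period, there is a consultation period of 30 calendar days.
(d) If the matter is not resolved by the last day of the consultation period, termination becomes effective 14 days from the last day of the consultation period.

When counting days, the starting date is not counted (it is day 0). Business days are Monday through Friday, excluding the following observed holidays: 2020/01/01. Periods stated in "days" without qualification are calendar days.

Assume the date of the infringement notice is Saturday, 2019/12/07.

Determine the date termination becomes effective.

2020/05/03

Adding 90 calendar days to 2019/12/07 gives 2020/03/06, which is the last day of the cure period.
From Friday, 2020/03/06, 10 business days (Mar 9, Mar 10, Mar 11, Mar 12, Mar 13, Mar 16, Mar 17, Mar 18, Mar 19, Mar 20, skipping weekends) brings us to Friday, 2020/03/20, which is the last day of the standstill period.
The last day of the consultation period: 30 calendar days after 2020/03/20 is 2020/04/19.
The date termination becomes effective: 14 calendar days after 2020/04/19 is 2020/05/03.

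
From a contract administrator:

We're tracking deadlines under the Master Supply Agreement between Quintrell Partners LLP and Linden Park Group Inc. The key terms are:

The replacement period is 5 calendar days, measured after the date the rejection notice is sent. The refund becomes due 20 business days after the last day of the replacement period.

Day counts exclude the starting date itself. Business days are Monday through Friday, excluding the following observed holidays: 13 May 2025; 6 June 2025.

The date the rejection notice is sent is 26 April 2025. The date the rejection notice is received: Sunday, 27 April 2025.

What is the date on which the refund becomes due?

30 May 2025

Adding 5 calendar days to 26 April 2025 gives 1 May 2025, which is the last day of the replacement period.
From Thursday, 1 May 2025, 20 business days (May 2, May 5, May 6, May 7, …, May 28, May 29, May 30, skipping weekends and the listed holiday on May 13) brings us to Friday, 30 May 2025, which is the date on which the refund becomes due.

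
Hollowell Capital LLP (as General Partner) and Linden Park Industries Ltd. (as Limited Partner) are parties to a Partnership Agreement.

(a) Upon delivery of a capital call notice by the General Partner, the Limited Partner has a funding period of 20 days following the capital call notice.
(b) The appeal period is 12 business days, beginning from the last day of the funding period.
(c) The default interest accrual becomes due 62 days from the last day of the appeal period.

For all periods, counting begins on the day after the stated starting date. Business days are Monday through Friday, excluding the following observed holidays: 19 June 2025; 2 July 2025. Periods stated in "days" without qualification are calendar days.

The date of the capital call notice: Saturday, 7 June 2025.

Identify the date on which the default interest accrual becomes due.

16 September 2025

Adding 20 calendar days to 7 June 2025 gives 27 June 2025, which is the last day of the funding period.
The last day of the appeal period: counting 12 business days from Friday, 27 June 2025 (Jun 30, Jul 1, Jul 3, Jul 4, …, Jul 14, Jul 15, Jul 16, skipping weekends and the listed holiday on Jul 2) reaches Wednesday, 16 July 2025.
The date on which the default interest accrual becomes due: 16 July 2025 + 62 days = 16 September 2025.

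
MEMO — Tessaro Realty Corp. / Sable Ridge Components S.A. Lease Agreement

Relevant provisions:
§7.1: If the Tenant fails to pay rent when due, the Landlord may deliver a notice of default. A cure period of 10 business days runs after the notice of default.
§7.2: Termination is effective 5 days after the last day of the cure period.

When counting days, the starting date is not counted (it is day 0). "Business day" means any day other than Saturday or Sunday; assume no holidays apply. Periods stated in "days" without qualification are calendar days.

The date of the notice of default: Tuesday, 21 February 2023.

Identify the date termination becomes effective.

The last day of the cure period: counting 10 business days from Tuesday, 21 February 2023 (Feb 22, Feb 23, Feb 24, Feb 27, Feb 28, Mar 1, Mar 2, Mar 3, Mar 6, Mar 7, skipping weekends) reaches Tuesday, 7 March 2023.
The date termination becomes effective: 5 calendar days after 7 March 2023 is 12 March 2023.

12 March 2023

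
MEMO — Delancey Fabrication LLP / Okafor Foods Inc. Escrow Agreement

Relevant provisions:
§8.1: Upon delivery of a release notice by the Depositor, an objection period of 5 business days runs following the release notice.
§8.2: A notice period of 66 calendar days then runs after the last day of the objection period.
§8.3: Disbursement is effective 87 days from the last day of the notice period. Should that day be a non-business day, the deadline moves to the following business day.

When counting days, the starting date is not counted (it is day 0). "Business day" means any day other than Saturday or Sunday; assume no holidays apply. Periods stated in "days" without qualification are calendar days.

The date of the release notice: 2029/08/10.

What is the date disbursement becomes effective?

2030/01/17

The last day of the objection period: 5 business days after Friday, 2029/08/10, skipping weekends — Aug 13, Aug 14, Aug 15, Aug 16, Aug 17 — lands on Friday, 2029/08/17.
The last day of the notice period: 2029/08/17 + 66 days = 2029/10/22.
The date disbursement becomes effective: 2029/10/22 + 87 days = 2030/01/17. 2030/01/17 is a Thursday, so no roll-forward applies.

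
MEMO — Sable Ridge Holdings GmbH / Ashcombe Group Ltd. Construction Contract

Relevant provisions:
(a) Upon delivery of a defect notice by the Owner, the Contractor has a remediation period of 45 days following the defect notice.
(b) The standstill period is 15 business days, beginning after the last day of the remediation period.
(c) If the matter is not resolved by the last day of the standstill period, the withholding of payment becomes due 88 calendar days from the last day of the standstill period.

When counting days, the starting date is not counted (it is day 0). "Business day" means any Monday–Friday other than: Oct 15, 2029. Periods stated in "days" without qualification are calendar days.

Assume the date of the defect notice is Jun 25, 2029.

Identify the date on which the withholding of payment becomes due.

Nov 26, 2029

The last day of the remediation period: 45 calendar days after Jun 25, 2029 is Aug 9, 2029.
The last day of the standstill period: counting 15 business days from Thursday, Aug 9, 2029 (Aug 10, Aug 13, Aug 14, Aug 15, …, Aug 28, Aug 29, Aug 30, skipping weekends) reaches Thursday, Aug 30, 2029.
Adding 88 calendar days to Aug 30, 2029 gives Nov 26, 2029, which is the date on which the withholding of payment becomes due.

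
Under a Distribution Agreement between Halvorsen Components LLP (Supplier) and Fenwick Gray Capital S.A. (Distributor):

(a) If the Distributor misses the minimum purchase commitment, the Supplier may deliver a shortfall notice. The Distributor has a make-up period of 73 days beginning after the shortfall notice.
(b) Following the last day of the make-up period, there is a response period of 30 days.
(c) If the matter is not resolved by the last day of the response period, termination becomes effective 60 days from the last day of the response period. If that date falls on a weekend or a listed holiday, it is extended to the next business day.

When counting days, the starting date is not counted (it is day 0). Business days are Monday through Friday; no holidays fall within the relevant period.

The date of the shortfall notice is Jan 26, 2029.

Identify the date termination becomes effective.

Adding 73 calendar days to Jan 26, 2029 gives Apr 9, 2029, which is the last day of the make-up period.
The last day of the response period: 30 calendar days after Apr 9, 2029 is May 9, 2029.
The date termination becomes effective: May 9, 2029 + 60 days = Jul 8, 2029. That falls on a Sunday, so it rolls to the next business day, Monday, Jul 9, 2029.

Jul 9, 2029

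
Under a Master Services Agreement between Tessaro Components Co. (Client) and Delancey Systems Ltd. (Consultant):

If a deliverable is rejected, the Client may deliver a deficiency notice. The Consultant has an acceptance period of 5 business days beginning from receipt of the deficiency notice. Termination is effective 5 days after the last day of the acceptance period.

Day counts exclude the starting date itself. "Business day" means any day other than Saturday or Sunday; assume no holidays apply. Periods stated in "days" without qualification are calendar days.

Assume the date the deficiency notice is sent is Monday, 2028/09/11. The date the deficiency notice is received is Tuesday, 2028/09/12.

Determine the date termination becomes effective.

From Tuesday, 2028/09/12, 5 business days (Sep 13, Sep 14, Sep 15, Sep 18, Sep 19, skipping weekends) brings us to Tuesday, 2028/09/19, which is the last day of the acceptance period.
The date termination becomes effective: 5 calendar days after 2028/09/19 is 2028/09/24.

2028/09/24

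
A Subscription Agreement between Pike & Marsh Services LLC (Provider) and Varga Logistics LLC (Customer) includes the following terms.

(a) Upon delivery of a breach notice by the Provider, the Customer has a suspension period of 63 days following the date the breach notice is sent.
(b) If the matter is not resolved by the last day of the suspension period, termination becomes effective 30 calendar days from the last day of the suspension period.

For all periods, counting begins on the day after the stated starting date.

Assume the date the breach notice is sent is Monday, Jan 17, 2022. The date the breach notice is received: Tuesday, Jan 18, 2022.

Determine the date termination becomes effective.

Apr 20, 2022

The last day of the suspension period: Jan 17, 2022 + 63 days = Mar 21, 2022.
The date termination becomes effective: 30 calendar days after Mar 21, 2022 is Apr 20, 2022.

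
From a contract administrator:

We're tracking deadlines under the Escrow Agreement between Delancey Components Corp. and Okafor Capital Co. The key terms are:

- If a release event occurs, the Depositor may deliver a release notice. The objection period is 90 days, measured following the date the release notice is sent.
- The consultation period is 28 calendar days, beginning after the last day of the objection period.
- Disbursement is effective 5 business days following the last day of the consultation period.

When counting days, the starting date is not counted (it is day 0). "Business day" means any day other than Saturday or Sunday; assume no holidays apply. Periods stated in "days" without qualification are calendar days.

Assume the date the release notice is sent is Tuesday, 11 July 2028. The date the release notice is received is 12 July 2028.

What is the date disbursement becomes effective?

13 November 2028

The last day of the objection period: 11 July 2028 + 90 days = 9 October 2028.
Adding 28 calendar days to 9 October 2028 gives 6 November 2028, which is the last day of the consultation period.
The date disbursement becomes effective: counting 5 business days from Monday, 6 November 2028 (Nov 7, Nov 8, Nov 9, Nov 10, Nov 13, skipping weekends) reaches Monday, 13 November 2028.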